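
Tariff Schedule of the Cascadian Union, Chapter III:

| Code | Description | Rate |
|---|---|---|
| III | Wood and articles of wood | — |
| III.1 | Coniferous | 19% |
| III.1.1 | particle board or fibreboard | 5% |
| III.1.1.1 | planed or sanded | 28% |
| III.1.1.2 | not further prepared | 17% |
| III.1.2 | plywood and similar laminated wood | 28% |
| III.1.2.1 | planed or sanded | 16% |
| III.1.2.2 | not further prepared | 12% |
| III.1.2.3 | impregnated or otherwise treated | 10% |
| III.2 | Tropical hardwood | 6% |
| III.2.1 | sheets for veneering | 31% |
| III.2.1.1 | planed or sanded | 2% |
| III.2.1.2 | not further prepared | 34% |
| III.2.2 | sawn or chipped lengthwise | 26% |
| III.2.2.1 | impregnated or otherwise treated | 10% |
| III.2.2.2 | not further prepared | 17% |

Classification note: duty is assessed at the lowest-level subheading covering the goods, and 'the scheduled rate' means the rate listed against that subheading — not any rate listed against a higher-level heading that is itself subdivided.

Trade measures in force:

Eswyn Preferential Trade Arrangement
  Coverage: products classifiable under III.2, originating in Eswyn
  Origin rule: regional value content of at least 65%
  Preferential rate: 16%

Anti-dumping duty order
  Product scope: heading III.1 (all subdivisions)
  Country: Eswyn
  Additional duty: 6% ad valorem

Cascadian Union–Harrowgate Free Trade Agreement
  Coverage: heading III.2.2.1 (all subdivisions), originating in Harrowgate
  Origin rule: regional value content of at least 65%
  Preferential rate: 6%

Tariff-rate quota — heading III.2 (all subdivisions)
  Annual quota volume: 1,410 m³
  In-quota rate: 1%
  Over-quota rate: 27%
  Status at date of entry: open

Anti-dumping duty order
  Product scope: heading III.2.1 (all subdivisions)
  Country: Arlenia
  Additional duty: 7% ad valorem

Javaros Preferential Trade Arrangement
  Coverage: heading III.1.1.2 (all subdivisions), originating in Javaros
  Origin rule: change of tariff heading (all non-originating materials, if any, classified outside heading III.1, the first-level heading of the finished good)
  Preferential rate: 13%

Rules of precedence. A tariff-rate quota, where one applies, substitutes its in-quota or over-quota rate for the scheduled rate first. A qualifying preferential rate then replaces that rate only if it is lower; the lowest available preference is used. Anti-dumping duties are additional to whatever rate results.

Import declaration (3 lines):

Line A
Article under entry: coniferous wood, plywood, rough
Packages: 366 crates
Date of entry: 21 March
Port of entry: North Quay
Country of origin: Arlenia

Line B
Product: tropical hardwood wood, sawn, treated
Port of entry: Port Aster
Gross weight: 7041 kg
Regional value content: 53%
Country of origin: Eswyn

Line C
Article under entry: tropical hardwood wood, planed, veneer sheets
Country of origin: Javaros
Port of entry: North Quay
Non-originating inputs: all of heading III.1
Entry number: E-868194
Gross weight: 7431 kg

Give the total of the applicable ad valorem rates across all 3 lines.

Line A: coniferous → III.1; plywood → III.1.2; rough → III.1.2.2. Scheduled 12%. No special measure applies. → 12%.
Line B: tropical hardwood → III.2; sawn → III.2.2; treated → III.2.2.1. Scheduled 10%. quota on III.2 open → in-quota 1%; Eswyn agreement on III.2: RVC < 65%. → 1%.
Line C: tropical hardwood → III.2; veneer sheets → III.2.1; planed → III.2.1.1. Scheduled 2%. quota on III.2 open → in-quota 1%; Javaros agreement on III.1.1.2: III.2.1.1 not covered. → 1%.
Sum: 12% + 1% + 1% = 14%.

14%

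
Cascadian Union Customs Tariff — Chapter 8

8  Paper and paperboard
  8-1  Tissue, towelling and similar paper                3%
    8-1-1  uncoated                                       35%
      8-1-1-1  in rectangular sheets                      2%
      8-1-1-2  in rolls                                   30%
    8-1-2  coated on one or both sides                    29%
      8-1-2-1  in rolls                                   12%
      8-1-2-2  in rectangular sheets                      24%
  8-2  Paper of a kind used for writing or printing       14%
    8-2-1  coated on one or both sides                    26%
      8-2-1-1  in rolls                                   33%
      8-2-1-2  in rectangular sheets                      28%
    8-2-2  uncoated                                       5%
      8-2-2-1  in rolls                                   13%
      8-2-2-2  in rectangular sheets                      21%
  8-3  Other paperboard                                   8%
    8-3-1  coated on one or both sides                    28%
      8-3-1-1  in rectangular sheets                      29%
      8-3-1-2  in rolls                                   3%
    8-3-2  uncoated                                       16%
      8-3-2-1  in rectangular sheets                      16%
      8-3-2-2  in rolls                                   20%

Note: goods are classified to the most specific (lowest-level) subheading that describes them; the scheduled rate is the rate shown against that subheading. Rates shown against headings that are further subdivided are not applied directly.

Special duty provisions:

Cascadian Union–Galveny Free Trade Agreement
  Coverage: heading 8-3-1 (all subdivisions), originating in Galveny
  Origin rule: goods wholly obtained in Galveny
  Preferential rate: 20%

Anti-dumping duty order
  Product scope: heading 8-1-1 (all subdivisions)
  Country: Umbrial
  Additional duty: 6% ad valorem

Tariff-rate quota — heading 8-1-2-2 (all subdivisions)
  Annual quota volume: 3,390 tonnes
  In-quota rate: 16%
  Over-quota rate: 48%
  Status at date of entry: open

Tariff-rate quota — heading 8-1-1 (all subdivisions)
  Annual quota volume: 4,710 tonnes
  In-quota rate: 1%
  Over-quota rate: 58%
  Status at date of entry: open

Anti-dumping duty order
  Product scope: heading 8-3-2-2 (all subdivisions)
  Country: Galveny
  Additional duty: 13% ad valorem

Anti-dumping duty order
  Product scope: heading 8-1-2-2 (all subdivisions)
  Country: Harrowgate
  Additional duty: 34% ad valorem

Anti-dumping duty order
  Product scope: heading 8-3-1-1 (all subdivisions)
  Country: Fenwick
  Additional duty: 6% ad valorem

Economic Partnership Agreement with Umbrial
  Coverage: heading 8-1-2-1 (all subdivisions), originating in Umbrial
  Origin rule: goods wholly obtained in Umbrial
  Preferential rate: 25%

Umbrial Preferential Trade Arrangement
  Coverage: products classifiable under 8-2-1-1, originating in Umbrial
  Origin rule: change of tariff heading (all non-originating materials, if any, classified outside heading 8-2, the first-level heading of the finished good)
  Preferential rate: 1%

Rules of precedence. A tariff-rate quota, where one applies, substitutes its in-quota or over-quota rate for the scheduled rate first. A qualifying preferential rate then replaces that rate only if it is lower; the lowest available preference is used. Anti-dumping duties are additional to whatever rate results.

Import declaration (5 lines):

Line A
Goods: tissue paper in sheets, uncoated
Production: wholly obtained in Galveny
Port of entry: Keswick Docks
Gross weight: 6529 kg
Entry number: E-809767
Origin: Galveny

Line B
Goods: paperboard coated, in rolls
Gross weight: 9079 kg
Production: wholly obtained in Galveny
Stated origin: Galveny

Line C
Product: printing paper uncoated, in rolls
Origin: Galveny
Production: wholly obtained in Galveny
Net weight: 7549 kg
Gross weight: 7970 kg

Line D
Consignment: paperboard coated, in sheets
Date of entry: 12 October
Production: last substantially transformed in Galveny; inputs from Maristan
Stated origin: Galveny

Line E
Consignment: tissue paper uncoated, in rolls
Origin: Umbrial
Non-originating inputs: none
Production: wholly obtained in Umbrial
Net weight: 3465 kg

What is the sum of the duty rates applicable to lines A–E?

53%

Line A: tissue paper → 8-1; uncoated → 8-1-1; in sheets → 8-1-1-1. Scheduled 2%. quota on 8-1-1 open → in-quota 1%; Galveny agreement on 8-3-1: 8-1-1-1 not covered. → 1%.
Line B: paperboard → 8-3; coated → 8-3-1; in rolls → 8-3-1-2. Scheduled 3%. Galveny agreement on 8-3-1: wholly obtained → 20% available; preference 20% not lower than 3% → no reduction. → 3%.
Line C: printing paper → 8-2; uncoated → 8-2-2; in rolls → 8-2-2-1. Scheduled 13%. Galveny agreement on 8-3-1: 8-2-2-1 not covered. → 13%.
Line D: paperboard → 8-3; coated → 8-3-1; in sheets → 8-3-1-1. Scheduled 29%. Galveny agreement on 8-3-1: not wholly obtained. → 29%.
Line E: tissue paper → 8-1; uncoated → 8-1-1; in rolls → 8-1-1-2. Scheduled 30%. quota on 8-1-1 open → in-quota 1%; Umbrial agreement on 8-1-2-1: 8-1-1-2 not covered; Umbrial agreement on 8-2-1-1: 8-1-1-2 not covered; anti-dumping (Umbrial, 8-1-1): +6%; total 1% + 6% = 7%. → 7%.
Sum: 1% + 3% + 13% + 29% + 7% = 53%.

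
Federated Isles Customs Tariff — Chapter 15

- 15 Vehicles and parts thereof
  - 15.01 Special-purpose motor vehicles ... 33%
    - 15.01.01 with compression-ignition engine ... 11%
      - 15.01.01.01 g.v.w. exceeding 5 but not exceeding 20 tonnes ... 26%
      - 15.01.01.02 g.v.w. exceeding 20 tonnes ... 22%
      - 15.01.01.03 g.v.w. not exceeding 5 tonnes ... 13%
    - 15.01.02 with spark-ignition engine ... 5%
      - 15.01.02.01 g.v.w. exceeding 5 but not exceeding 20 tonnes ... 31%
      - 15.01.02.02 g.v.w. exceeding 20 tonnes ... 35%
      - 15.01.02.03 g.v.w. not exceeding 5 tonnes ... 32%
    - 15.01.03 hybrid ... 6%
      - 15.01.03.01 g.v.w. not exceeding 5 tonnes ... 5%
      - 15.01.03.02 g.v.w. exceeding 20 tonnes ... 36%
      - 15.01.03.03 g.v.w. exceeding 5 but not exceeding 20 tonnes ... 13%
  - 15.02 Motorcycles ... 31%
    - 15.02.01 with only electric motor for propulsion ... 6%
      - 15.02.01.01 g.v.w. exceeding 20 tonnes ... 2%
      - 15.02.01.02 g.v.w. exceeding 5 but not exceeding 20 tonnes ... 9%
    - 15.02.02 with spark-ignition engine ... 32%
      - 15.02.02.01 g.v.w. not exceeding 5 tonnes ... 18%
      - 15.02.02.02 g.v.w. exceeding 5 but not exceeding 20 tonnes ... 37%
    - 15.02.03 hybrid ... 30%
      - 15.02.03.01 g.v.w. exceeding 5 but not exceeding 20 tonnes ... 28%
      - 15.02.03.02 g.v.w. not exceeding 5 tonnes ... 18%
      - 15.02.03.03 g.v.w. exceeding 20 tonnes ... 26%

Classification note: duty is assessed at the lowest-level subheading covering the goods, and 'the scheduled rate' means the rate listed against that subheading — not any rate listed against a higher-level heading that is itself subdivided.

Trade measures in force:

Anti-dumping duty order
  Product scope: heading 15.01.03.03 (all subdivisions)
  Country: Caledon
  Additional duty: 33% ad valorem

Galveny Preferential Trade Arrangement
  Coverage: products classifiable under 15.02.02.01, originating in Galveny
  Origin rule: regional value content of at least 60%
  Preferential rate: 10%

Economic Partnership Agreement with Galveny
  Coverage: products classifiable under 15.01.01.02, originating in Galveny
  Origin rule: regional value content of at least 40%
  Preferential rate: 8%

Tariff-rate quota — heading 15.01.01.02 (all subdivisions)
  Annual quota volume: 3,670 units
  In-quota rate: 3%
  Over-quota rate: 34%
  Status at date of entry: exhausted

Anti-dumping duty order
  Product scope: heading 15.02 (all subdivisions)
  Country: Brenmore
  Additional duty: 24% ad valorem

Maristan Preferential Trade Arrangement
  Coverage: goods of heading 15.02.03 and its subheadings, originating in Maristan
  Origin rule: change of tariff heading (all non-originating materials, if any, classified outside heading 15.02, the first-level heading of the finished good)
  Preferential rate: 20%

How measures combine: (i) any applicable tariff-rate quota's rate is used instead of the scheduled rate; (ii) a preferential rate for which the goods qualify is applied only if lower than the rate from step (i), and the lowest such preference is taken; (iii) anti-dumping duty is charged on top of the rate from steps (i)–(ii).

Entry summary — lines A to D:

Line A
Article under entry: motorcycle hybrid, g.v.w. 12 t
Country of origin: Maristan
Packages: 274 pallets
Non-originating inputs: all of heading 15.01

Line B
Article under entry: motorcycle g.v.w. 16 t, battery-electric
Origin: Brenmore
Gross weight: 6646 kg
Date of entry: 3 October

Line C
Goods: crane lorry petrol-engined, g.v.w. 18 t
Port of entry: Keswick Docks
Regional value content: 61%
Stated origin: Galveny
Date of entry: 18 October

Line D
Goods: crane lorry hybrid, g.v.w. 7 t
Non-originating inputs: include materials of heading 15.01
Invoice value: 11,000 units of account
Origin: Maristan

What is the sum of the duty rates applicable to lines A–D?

Line A: motorcycle → 15.02; hybrid → 15.02.03; g.v.w. 12 t → 15.02.03.01. Scheduled 28%. Maristan agreement on 15.02.03: CTH met → 20% available; preferential 20%. → 20%.
Line B: motorcycle → 15.02; battery-electric → 15.02.01; g.v.w. 16 t → 15.02.01.02. Scheduled 9%. anti-dumping (Brenmore, 15.02): +24%; total 9% + 24% = 33%. → 33%.
Line C: crane lorry → 15.01; petrol-engined → 15.01.02; g.v.w. 18 t → 15.01.02.01. Scheduled 31%. Galveny agreement on 15.02.02.01: 15.01.02.01 not covered; Galveny agreement on 15.01.01.02: 15.01.02.01 not covered. → 31%.
Line D: crane lorry → 15.01; hybrid → 15.01.03; g.v.w. 7 t → 15.01.03.03. Scheduled 13%. Maristan agreement on 15.02.03: 15.01.03.03 not covered. → 13%.
Sum: 20% + 33% + 31% + 13% = 97%.

97%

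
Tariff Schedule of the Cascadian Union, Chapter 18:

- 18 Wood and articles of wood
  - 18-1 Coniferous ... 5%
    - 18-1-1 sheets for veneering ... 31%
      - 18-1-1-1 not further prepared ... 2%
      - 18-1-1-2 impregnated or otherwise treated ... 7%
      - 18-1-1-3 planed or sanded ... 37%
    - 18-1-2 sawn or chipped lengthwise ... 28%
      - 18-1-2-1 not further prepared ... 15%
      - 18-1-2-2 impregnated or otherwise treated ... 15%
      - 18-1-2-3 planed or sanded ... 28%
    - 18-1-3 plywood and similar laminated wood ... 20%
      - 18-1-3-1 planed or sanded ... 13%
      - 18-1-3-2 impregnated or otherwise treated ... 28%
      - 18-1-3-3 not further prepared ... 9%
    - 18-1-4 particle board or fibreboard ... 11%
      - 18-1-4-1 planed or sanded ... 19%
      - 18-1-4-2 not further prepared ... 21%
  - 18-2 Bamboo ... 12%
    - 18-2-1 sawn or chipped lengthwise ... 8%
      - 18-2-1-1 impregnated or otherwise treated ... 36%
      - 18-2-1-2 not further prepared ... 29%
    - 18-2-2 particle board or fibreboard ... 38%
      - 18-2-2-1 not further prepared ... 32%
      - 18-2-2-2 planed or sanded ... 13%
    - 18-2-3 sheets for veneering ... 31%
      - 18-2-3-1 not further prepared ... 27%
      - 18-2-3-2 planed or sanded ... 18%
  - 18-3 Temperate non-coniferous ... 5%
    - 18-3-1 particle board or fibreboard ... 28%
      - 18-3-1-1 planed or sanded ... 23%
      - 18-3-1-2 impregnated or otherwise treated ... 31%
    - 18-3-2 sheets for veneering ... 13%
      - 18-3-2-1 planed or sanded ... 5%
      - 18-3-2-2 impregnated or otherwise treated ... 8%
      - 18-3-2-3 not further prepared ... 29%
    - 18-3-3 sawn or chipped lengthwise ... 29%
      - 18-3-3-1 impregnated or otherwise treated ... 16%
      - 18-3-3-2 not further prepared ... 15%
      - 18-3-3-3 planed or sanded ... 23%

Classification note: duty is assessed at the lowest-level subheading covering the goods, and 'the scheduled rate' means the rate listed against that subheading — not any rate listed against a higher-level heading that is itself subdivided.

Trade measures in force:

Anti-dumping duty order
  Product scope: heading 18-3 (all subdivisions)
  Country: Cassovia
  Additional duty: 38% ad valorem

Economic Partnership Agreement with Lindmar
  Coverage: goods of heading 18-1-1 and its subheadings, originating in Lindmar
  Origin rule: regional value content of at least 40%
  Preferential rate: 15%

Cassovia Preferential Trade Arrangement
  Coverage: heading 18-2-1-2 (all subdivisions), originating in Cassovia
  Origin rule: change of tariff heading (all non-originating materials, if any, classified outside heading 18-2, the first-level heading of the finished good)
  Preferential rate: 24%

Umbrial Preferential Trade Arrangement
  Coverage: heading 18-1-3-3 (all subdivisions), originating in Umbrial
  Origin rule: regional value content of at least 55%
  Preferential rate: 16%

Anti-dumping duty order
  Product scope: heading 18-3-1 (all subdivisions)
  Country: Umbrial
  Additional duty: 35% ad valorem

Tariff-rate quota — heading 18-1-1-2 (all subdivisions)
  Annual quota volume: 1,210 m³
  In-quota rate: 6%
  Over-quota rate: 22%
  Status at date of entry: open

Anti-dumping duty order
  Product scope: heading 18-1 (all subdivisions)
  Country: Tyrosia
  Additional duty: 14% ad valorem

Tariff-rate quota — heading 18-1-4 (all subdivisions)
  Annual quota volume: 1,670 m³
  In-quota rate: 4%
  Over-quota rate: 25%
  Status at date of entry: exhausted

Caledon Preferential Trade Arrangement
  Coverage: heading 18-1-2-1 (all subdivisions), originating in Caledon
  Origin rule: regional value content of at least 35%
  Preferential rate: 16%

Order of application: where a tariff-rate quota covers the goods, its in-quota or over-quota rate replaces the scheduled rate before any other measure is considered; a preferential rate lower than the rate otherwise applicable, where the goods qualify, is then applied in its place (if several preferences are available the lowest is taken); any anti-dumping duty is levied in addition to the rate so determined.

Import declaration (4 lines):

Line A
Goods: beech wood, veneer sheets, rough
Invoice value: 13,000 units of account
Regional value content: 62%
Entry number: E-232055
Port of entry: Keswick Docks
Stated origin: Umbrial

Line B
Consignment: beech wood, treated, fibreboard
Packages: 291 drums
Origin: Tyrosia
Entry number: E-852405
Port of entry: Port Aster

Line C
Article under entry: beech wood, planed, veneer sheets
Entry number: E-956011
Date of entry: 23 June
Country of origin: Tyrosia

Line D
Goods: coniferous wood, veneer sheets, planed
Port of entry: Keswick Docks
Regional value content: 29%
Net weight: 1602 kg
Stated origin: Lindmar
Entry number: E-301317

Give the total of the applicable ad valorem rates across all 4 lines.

102%

Line A: beech → 18-3; veneer sheets → 18-3-2; rough → 18-3-2-3. Scheduled 29%. Umbrial agreement on 18-1-3-3: 18-3-2-3 not covered. → 29%.
Line B: beech → 18-3; fibreboard → 18-3-1; treated → 18-3-1-2. Scheduled 31%. No special measure applies. → 31%.
Line C: beech → 18-3; veneer sheets → 18-3-2; planed → 18-3-2-1. Scheduled 5%. No special measure applies. → 5%.
Line D: coniferous → 18-1; veneer sheets → 18-1-1; planed → 18-1-1-3. Scheduled 37%. Lindmar agreement on 18-1-1: RVC < 40%. → 37%.
Sum: 29% + 31% + 5% + 37% = 102%.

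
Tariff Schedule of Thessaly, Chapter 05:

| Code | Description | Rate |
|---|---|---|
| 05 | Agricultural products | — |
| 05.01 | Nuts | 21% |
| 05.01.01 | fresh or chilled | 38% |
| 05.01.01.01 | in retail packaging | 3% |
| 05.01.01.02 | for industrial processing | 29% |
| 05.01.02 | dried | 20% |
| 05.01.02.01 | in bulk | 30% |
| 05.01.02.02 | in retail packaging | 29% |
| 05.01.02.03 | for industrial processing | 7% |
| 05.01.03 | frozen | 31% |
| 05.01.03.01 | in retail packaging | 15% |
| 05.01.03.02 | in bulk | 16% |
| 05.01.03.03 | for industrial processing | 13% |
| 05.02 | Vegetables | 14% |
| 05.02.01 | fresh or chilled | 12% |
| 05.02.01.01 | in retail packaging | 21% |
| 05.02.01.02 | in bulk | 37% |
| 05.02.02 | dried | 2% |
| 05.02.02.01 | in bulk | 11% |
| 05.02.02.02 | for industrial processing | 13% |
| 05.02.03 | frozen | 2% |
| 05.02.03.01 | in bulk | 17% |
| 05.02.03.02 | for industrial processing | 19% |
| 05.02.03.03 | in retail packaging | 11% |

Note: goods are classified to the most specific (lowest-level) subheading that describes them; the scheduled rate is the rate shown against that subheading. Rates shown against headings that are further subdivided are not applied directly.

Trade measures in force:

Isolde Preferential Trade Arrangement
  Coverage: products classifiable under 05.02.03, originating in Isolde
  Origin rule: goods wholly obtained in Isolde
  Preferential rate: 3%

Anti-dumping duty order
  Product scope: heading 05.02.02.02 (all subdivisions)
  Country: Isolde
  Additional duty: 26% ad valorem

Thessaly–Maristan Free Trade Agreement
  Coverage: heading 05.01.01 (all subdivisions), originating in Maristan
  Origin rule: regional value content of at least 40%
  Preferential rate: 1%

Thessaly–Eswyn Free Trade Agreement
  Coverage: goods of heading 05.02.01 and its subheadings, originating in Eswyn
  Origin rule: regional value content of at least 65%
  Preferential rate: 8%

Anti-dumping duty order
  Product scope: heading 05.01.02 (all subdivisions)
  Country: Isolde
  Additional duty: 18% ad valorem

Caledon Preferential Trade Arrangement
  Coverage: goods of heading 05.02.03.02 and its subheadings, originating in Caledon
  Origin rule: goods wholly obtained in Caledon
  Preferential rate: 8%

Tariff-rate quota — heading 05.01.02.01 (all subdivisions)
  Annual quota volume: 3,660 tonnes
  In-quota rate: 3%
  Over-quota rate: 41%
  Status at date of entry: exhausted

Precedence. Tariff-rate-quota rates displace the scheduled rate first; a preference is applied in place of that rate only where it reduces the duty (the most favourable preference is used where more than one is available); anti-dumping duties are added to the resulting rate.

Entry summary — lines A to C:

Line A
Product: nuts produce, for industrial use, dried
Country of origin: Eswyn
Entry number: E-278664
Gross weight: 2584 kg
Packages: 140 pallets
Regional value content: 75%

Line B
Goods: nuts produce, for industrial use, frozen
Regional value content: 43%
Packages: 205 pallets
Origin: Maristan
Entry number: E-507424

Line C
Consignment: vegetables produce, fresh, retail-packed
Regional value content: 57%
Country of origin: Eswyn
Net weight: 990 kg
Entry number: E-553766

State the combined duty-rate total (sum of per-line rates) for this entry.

41%

Line A: nuts → 05.01; dried → 05.01.02; for industrial use → 05.01.02.03. Scheduled 7%. Eswyn agreement on 05.02.01: 05.01.02.03 not covered. → 7%.
Line B: nuts → 05.01; frozen → 05.01.03; for industrial use → 05.01.03.03. Scheduled 13%. Maristan agreement on 05.01.01: 05.01.03.03 not covered. → 13%.
Line C: vegetables → 05.02; fresh → 05.02.01; retail-packed → 05.02.01.01. Scheduled 21%. Eswyn agreement on 05.02.01: RVC < 65%. → 21%.
Sum: 7% + 13% + 21% = 41%.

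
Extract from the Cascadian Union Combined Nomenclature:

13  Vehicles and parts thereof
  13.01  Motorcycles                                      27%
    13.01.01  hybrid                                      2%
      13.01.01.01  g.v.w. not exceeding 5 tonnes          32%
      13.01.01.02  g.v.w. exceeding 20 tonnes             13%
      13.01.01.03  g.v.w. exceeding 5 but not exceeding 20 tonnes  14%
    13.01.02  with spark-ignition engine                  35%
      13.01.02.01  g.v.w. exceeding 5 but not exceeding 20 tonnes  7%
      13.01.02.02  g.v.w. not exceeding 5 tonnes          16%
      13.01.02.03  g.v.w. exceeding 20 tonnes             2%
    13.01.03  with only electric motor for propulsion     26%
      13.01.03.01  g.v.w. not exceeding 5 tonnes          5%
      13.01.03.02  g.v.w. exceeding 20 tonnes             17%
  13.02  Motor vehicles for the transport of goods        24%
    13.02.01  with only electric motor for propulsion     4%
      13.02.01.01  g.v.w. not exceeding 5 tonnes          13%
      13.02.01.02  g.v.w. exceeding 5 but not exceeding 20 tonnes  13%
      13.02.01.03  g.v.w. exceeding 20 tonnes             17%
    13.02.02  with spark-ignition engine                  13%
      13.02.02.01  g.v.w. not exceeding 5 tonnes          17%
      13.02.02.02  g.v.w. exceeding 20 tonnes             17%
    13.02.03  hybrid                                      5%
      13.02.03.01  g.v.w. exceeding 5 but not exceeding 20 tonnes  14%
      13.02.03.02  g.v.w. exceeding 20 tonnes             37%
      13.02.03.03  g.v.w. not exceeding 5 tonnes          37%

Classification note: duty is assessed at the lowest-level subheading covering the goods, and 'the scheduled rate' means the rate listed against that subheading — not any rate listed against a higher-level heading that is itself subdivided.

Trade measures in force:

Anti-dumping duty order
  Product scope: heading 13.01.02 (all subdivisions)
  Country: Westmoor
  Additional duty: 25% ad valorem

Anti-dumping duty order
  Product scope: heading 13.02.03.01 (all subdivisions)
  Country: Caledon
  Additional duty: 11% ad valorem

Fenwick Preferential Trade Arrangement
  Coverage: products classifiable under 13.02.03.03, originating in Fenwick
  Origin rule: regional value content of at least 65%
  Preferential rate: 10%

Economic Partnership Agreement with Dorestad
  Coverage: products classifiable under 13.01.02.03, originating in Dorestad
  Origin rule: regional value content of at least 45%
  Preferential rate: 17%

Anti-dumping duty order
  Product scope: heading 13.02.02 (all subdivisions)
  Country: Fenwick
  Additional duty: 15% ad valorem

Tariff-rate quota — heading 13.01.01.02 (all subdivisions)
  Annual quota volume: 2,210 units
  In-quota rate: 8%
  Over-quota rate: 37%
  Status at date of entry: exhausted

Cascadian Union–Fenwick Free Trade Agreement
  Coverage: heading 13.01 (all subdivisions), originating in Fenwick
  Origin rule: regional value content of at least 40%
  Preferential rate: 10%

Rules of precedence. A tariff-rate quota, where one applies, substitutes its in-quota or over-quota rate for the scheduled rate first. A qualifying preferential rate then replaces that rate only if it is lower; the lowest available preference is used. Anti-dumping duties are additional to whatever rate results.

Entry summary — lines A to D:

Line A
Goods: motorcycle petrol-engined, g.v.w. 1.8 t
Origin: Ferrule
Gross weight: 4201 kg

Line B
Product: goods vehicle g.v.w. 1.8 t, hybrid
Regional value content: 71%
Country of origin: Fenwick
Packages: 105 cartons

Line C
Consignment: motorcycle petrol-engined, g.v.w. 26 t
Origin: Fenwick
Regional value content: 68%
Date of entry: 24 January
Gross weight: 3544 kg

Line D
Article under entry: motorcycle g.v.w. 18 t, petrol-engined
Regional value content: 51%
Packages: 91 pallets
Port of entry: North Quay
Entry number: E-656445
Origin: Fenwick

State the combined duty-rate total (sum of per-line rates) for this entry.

Line A: motorcycle → 13.01; petrol-engined → 13.01.02; g.v.w. 1.8 t → 13.01.02.02. Scheduled 16%. No special measure applies. → 16%.
Line B: goods vehicle → 13.02; hybrid → 13.02.03; g.v.w. 1.8 t → 13.02.03.03. Scheduled 37%. Fenwick agreement on 13.02.03.03: RVC ≥ 65% → 10% available; Fenwick agreement on 13.01: 13.02.03.03 not covered; preferential 10%. → 10%.
Line C: motorcycle → 13.01; petrol-engined → 13.01.02; g.v.w. 26 t → 13.01.02.03. Scheduled 2%. Fenwick agreement on 13.02.03.03: 13.01.02.03 not covered; Fenwick agreement on 13.01: RVC ≥ 40% → 10% available; preference 10% not lower than 2% → no reduction. → 2%.
Line D: motorcycle → 13.01; petrol-engined → 13.01.02; g.v.w. 18 t → 13.01.02.01. Scheduled 7%. Fenwick agreement on 13.02.03.03: 13.01.02.01 not covered; Fenwick agreement on 13.01: RVC ≥ 40% → 10% available; preference 10% not lower than 7% → no reduction. → 7%.
Sum: 16% + 10% + 2% + 7% = 35%.

35%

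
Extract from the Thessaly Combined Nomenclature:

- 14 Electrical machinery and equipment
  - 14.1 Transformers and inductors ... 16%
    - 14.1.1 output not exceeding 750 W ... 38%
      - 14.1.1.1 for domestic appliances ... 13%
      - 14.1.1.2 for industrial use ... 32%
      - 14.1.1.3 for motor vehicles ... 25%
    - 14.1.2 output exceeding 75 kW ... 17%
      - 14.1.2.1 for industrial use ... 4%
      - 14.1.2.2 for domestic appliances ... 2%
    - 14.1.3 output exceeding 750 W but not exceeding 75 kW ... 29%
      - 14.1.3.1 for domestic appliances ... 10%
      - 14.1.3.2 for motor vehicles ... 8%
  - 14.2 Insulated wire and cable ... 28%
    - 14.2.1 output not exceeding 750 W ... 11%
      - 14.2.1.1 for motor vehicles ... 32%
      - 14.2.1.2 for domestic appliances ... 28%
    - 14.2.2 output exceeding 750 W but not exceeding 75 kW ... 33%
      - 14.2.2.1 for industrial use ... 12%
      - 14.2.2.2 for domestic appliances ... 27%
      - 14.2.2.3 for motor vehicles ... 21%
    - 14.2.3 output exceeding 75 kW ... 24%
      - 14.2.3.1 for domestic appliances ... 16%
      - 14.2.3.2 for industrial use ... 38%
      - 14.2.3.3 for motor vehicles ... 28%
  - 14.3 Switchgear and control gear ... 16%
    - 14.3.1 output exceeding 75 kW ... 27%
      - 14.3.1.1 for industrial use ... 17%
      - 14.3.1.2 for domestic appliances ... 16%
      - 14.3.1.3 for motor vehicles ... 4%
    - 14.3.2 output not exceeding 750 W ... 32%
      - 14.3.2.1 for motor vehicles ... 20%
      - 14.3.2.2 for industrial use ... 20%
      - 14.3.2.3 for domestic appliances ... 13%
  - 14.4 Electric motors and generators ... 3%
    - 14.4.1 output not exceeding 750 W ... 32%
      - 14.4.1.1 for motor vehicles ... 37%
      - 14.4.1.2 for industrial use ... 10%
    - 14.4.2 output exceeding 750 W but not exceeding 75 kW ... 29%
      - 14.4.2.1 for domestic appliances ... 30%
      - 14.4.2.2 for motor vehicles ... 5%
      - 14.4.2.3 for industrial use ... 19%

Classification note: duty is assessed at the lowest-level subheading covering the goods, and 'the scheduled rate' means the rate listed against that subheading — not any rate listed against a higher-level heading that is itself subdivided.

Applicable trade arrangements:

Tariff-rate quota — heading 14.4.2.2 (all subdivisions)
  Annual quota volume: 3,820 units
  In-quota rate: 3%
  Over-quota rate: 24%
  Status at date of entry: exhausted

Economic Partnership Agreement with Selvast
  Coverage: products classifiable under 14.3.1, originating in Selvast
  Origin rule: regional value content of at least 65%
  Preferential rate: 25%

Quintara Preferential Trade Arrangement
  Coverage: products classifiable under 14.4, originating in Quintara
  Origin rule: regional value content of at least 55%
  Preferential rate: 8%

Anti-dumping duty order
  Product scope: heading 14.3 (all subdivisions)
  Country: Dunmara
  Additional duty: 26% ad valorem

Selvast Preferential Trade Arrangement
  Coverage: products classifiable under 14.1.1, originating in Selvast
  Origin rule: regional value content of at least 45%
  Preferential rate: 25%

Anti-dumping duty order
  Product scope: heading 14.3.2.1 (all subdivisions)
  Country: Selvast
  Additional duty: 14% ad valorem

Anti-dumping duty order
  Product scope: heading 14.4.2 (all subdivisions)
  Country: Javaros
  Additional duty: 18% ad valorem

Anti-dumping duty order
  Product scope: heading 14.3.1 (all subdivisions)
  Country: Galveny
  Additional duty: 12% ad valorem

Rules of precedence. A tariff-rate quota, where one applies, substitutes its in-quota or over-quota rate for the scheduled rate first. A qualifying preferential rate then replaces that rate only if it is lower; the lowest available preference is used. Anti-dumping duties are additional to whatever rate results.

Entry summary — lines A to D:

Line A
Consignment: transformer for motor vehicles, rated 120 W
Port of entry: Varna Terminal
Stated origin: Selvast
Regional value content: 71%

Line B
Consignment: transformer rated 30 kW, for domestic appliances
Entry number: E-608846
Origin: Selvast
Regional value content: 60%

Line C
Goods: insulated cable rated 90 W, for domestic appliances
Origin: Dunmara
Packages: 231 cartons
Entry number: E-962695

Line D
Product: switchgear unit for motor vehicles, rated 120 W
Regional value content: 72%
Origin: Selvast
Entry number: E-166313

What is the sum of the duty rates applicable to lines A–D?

Line A: transformer → 14.1; rated 120 W → 14.1.1; for motor vehicles → 14.1.1.3. Scheduled 25%. Selvast agreement on 14.3.1: 14.1.1.3 not covered; Selvast agreement on 14.1.1: RVC ≥ 45% → 25% available; preference 25% not lower than 25% → no reduction. → 25%.
Line B: transformer → 14.1; rated 30 kW → 14.1.3; for domestic appliances → 14.1.3.1. Scheduled 10%. Selvast agreement on 14.3.1: 14.1.3.1 not covered; Selvast agreement on 14.1.1: 14.1.3.1 not covered. → 10%.
Line C: insulated cable → 14.2; rated 90 W → 14.2.1; for domestic appliances → 14.2.1.2. Scheduled 28%. No special measure applies. → 28%.
Line D: switchgear unit → 14.3; rated 120 W → 14.3.2; for motor vehicles → 14.3.2.1. Scheduled 20%. Selvast agreement on 14.3.1: 14.3.2.1 not covered; Selvast agreement on 14.1.1: 14.3.2.1 not covered; anti-dumping (Selvast, 14.3.2.1): +14%; total 20% + 14% = 34%. → 34%.
Sum: 25% + 10% + 28% + 34% = 97%.

97%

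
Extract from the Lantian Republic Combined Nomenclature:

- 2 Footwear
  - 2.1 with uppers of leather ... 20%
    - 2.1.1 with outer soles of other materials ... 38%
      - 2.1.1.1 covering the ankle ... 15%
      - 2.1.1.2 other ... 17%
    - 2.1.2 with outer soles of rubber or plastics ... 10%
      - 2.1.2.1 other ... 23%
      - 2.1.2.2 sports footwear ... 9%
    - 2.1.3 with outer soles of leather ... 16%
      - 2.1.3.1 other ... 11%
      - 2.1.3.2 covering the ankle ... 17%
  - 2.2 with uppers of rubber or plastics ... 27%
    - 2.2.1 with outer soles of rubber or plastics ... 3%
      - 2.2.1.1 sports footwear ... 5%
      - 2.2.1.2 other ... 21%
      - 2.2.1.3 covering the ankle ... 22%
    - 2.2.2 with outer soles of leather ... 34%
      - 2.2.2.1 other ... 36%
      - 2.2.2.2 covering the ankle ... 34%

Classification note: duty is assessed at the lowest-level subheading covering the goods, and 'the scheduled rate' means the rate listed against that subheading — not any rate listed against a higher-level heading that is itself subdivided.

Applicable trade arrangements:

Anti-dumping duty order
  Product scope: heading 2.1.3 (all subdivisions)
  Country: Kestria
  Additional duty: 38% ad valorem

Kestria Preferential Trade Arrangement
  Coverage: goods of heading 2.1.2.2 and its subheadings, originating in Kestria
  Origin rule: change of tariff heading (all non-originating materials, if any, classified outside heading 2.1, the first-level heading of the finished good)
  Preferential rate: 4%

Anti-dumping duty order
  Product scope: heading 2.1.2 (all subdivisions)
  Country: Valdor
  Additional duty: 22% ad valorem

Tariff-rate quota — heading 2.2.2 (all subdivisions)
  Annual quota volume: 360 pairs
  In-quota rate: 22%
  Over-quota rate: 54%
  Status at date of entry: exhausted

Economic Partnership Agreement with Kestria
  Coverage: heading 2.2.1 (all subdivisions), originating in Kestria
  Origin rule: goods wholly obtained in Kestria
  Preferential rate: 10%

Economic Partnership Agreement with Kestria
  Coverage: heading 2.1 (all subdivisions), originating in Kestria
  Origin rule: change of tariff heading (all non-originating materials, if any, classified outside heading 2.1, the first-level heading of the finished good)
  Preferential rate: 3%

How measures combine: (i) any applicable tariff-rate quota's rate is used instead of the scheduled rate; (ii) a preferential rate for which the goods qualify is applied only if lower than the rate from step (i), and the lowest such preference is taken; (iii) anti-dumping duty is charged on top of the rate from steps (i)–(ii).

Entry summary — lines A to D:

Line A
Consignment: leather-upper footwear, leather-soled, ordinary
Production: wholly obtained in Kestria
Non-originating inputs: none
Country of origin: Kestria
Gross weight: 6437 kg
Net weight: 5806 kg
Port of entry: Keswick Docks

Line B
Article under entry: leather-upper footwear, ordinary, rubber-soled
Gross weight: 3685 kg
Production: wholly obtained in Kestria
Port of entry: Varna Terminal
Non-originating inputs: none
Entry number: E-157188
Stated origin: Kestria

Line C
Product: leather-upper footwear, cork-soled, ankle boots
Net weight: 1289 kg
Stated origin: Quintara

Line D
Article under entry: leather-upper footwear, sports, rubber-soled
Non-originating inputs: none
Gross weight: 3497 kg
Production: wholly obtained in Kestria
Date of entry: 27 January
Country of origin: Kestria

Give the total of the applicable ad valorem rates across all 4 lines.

62%

Line A: leather-upper → 2.1; leather-soled → 2.1.3; ordinary → 2.1.3.1. Scheduled 11%. Kestria agreement on 2.1.2.2: 2.1.3.1 not covered; Kestria agreement on 2.2.1: 2.1.3.1 not covered; Kestria agreement on 2.1: CTH met → 3% available; preferential 3%; anti-dumping (Kestria, 2.1.3): +38%; total 3% + 38% = 41%. → 41%.
Line B: leather-upper → 2.1; rubber-soled → 2.1.2; ordinary → 2.1.2.1. Scheduled 23%. Kestria agreement on 2.1.2.2: 2.1.2.1 not covered; Kestria agreement on 2.2.1: 2.1.2.1 not covered; Kestria agreement on 2.1: CTH met → 3% available; preferential 3%. → 3%.
Line C: leather-upper → 2.1; cork-soled → 2.1.1; ankle boots → 2.1.1.1. Scheduled 15%. No special measure applies. → 15%.
Line D: leather-upper → 2.1; rubber-soled → 2.1.2; sports → 2.1.2.2. Scheduled 9%. Kestria agreement on 2.1.2.2: CTH met → 4% available; Kestria agreement on 2.2.1: 2.1.2.2 not covered; Kestria agreement on 2.1: CTH met → 3% available; preferential 3%. → 3%.
Sum: 41% + 3% + 15% + 3% = 62%.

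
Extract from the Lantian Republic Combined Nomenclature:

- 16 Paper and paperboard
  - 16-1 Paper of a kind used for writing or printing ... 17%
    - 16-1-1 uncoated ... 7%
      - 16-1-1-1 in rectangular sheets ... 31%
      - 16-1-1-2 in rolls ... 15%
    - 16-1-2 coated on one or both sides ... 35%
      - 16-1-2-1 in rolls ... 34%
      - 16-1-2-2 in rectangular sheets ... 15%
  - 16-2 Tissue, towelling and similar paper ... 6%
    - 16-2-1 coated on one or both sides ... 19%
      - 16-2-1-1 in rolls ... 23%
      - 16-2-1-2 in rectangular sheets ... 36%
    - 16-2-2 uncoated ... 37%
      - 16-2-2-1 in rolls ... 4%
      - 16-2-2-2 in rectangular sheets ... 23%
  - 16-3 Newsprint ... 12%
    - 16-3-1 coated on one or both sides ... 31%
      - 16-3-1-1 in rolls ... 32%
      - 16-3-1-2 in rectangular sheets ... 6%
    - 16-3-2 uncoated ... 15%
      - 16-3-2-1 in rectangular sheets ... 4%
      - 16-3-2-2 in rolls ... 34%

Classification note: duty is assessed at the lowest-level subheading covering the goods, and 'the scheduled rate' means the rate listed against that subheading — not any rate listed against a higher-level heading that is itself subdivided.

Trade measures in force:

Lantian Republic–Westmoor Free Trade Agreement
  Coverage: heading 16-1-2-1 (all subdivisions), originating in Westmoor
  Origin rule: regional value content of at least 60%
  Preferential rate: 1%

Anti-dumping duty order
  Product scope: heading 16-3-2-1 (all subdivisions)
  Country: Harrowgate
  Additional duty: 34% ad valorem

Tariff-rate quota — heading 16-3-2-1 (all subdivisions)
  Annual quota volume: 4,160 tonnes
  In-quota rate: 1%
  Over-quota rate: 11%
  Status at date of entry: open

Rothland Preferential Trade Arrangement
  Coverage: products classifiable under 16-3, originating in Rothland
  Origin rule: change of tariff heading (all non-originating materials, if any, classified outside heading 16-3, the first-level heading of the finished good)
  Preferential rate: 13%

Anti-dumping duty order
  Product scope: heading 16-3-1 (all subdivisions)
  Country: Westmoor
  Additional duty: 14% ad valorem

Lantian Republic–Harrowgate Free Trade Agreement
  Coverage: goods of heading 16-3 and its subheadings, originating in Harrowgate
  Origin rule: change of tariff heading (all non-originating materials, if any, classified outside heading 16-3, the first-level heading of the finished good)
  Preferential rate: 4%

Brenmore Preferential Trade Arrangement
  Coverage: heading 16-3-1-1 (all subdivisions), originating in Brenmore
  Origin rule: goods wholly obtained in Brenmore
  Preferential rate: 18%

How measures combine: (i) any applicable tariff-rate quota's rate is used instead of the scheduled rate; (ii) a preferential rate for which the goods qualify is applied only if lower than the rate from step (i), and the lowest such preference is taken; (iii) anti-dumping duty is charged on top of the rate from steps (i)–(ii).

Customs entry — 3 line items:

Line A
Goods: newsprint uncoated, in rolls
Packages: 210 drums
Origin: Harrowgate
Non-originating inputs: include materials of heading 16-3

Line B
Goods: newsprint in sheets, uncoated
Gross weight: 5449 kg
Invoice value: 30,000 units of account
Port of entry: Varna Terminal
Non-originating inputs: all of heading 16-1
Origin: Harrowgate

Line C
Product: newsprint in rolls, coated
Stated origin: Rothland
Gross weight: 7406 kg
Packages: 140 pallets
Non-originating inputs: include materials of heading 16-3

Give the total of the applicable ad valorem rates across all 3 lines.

Line A: newsprint → 16-3; uncoated → 16-3-2; in rolls → 16-3-2-2. Scheduled 34%. Harrowgate agreement on 16-3: CTH not met. → 34%.
Line B: newsprint → 16-3; uncoated → 16-3-2; in sheets → 16-3-2-1. Scheduled 4%. quota on 16-3-2-1 open → in-quota 1%; Harrowgate agreement on 16-3: CTH met → 4% available; preference 4% not lower than 1% → no reduction; anti-dumping (Harrowgate, 16-3-2-1): +34%; total 1% + 34% = 35%. → 35%.
Line C: newsprint → 16-3; coated → 16-3-1; in rolls → 16-3-1-1. Scheduled 32%. Rothland agreement on 16-3: CTH not met. → 32%.
Sum: 34% + 35% + 32% = 101%.

101%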